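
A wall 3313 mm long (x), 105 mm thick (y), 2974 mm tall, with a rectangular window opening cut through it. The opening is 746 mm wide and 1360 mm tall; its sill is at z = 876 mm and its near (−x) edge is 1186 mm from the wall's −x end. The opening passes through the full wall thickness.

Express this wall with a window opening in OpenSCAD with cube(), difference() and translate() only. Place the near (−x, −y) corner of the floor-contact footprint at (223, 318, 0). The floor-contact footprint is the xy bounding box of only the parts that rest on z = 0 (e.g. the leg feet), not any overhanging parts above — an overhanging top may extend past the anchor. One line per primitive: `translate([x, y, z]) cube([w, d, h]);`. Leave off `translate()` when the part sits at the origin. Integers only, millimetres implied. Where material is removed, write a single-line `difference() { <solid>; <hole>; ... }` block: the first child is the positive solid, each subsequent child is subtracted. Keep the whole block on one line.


difference() { translate([223, 318, 0]) cube([3313, 105, 2974]); translate([1409, 318, 876]) cube([746, 105, 1360]); }


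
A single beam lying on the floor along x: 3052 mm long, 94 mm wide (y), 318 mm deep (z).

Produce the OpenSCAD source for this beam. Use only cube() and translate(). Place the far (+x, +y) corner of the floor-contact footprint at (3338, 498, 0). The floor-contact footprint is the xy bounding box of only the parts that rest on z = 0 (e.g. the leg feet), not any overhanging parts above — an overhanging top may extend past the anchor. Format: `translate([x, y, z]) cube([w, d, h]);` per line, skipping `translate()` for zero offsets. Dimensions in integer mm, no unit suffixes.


translate([286, 404, 0]) cube([3052, 94, 318]);


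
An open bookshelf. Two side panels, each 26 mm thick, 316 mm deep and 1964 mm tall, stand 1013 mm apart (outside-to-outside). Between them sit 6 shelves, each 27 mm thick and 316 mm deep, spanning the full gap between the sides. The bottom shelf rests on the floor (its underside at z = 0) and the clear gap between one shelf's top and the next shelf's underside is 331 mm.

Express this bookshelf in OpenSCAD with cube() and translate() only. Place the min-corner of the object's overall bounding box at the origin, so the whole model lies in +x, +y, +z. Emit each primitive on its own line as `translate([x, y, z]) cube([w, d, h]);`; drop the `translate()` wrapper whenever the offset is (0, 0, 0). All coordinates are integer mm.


cube([26, 316, 1964]);
translate([987, 0, 0]) cube([26, 316, 1964]);
translate([26, 0, 0]) cube([961, 316, 27]);
translate([26, 0, 358]) cube([961, 316, 27]);
translate([26, 0, 716]) cube([961, 316, 27]);
translate([26, 0, 1074]) cube([961, 316, 27]);
translate([26, 0, 1432]) cube([961, 316, 27]);
translate([26, 0, 1790]) cube([961, 316, 27]);


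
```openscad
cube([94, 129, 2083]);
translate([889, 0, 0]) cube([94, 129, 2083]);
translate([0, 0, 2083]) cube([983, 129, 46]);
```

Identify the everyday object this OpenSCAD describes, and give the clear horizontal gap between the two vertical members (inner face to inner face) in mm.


A door frame. The clear opening width is 795 mm.

Two 2083 mm tall posts with a header on top — a door frame. The left jamb is 94 mm wide at x = 0; the right jamb starts at x = 889. The clear opening is 889 − 94 = 795 mm.


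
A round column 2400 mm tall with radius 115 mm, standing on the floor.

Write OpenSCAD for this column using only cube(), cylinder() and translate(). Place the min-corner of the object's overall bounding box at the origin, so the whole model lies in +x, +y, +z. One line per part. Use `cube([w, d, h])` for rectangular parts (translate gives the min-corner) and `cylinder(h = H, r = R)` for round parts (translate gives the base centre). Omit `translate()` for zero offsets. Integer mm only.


translate([115, 115, 0]) cylinder(h = 2400, r = 115);


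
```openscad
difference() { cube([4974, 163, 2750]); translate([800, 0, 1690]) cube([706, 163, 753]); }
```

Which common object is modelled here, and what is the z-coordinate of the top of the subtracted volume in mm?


A wall with a window opening. The window head height is 2443 mm.

A wall with a rectangular opening subtracted — a window. Sill at z = 1690, opening 753 mm tall, so the head is at 1690 + 753 = 2443 mm.


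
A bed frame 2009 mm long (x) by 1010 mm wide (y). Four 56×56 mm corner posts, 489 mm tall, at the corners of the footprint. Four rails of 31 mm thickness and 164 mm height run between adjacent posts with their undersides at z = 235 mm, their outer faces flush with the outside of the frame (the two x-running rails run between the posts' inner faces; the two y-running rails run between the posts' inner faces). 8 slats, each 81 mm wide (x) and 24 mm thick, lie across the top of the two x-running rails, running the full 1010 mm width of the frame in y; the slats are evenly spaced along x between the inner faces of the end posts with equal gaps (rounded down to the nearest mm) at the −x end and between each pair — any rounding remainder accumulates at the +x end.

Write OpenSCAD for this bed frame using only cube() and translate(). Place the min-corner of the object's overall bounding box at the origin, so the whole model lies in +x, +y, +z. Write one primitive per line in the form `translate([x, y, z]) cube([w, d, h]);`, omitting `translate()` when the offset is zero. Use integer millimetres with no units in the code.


// slat z = rail_z + rail_h = 235 + 164 = 399
// slat gap = ⌊(1897 − 8·81) / 9⌋ = 138
cube([56, 56, 489]);
translate([0, 954, 0]) cube([56, 56, 489]);
translate([1953, 0, 0]) cube([56, 56, 489]);
translate([1953, 954, 0]) cube([56, 56, 489]);
translate([56, 0, 235]) cube([1897, 31, 164]);
translate([56, 979, 235]) cube([1897, 31, 164]);
translate([0, 56, 235]) cube([31, 898, 164]);
translate([1978, 56, 235]) cube([31, 898, 164]);
translate([194, 0, 399]) cube([81, 1010, 24]);
translate([413, 0, 399]) cube([81, 1010, 24]);
translate([632, 0, 399]) cube([81, 1010, 24]);
translate([851, 0, 399]) cube([81, 1010, 24]);
translate([1070, 0, 399]) cube([81, 1010, 24]);
translate([1289, 0, 399]) cube([81, 1010, 24]);
translate([1508, 0, 399]) cube([81, 1010, 24]);
translate([1727, 0, 399]) cube([81, 1010, 24]);


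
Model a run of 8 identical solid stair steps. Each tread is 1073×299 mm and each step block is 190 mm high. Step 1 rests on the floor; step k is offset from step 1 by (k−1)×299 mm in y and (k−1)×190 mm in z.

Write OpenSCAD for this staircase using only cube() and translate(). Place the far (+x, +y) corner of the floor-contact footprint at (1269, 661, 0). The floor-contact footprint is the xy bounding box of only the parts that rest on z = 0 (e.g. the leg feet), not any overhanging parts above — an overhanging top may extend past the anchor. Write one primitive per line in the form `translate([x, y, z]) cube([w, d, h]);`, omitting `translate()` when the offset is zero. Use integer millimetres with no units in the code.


translate([196, 362, 0]) cube([1073, 299, 190]);
translate([196, 661, 190]) cube([1073, 299, 190]);
translate([196, 960, 380]) cube([1073, 299, 190]);
translate([196, 1259, 570]) cube([1073, 299, 190]);
translate([196, 1558, 760]) cube([1073, 299, 190]);
translate([196, 1857, 950]) cube([1073, 299, 190]);
translate([196, 2156, 1140]) cube([1073, 299, 190]);
translate([196, 2455, 1330]) cube([1073, 299, 190]);


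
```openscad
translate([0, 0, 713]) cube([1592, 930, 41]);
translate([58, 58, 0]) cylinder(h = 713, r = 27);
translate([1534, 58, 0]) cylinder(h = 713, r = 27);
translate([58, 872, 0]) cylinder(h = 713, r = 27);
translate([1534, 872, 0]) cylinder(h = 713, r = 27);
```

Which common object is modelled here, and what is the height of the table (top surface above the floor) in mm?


A table. The table height is 754 mm.

A 1592×930×41 slab sits at z = 713 on four Ø54 mm round legs — a table. The top surface is at 713 + 41 = 754 mm.


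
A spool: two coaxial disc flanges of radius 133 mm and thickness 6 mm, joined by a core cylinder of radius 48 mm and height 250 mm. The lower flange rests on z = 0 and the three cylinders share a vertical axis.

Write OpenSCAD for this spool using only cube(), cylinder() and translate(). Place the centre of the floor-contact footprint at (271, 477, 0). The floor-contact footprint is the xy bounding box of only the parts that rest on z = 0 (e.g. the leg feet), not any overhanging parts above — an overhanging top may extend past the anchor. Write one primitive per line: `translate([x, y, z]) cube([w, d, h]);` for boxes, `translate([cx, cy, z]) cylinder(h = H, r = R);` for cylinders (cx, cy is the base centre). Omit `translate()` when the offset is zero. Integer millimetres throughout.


translate([271, 477, 0]) cylinder(h = 6, r = 133);
translate([271, 477, 6]) cylinder(h = 250, r = 48);
translate([271, 477, 256]) cylinder(h = 6, r = 133);


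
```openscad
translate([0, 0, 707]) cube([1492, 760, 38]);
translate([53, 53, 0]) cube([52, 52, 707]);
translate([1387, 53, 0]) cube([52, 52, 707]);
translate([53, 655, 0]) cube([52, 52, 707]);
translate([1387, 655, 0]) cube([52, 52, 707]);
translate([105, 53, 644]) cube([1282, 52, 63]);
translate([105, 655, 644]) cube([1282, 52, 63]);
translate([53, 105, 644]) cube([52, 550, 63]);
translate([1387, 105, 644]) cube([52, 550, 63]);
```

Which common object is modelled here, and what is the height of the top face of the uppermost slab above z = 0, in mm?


A table. The table height is 745 mm.

A 1492×760×38 slab sits at z = 707 on four 52 mm square posts — a table. The top surface is at 707 + 38 = 745 mm.


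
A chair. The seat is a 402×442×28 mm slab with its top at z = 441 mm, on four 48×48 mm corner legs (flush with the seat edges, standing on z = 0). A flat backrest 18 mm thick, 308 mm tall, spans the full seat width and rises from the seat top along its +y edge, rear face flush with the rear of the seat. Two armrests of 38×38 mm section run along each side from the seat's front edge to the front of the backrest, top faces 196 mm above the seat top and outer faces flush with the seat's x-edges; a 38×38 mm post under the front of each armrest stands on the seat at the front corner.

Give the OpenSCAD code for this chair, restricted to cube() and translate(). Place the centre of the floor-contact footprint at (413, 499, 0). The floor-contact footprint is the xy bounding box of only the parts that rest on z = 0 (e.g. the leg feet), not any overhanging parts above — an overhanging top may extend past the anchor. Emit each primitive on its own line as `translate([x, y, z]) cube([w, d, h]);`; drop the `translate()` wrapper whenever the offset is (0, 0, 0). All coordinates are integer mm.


translate([212, 278, 413]) cube([402, 442, 28]);
translate([212, 278, 0]) cube([48, 48, 413]);
translate([566, 278, 0]) cube([48, 48, 413]);
translate([212, 672, 0]) cube([48, 48, 413]);
translate([566, 672, 0]) cube([48, 48, 413]);
translate([212, 702, 441]) cube([402, 18, 308]);
translate([212, 278, 599]) cube([38, 424, 38]);
translate([576, 278, 599]) cube([38, 424, 38]);
translate([212, 278, 441]) cube([38, 38, 158]);
translate([576, 278, 441]) cube([38, 38, 158]);


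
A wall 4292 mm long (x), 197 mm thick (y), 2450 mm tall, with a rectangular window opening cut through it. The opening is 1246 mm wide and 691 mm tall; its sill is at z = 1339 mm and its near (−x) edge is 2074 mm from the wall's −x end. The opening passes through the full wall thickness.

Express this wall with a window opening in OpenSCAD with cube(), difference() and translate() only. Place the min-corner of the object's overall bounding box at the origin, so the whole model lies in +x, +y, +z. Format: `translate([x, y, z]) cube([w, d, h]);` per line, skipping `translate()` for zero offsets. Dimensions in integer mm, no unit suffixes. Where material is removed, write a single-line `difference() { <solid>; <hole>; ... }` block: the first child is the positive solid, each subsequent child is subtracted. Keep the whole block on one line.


difference() { cube([4292, 197, 2450]); translate([2074, 0, 1339]) cube([1246, 197, 691]); }


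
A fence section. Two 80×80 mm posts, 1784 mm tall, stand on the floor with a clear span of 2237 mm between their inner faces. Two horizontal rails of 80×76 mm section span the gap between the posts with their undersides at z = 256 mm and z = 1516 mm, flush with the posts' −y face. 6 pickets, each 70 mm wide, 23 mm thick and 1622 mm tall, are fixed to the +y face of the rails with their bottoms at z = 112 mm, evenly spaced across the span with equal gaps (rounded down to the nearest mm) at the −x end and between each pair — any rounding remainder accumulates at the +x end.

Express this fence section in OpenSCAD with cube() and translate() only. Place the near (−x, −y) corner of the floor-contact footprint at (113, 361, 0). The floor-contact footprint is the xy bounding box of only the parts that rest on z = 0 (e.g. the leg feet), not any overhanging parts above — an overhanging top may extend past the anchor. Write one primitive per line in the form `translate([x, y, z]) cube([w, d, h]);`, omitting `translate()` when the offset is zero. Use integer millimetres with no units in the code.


translate([113, 361, 0]) cube([80, 80, 1784]);
translate([2430, 361, 0]) cube([80, 80, 1784]);
translate([193, 361, 256]) cube([2237, 80, 76]);
translate([193, 361, 1516]) cube([2237, 80, 76]);
translate([452, 441, 112]) cube([70, 23, 1622]);
translate([781, 441, 112]) cube([70, 23, 1622]);
translate([1110, 441, 112]) cube([70, 23, 1622]);
translate([1439, 441, 112]) cube([70, 23, 1622]);
translate([1768, 441, 112]) cube([70, 23, 1622]);
translate([2097, 441, 112]) cube([70, 23, 1622]);


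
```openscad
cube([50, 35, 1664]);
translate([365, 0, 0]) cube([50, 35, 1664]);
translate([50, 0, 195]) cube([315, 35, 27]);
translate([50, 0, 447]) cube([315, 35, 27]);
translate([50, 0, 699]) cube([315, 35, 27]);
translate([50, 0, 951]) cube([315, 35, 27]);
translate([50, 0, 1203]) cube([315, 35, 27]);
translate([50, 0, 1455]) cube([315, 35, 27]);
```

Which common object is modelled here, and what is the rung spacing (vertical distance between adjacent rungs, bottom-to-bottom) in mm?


A ladder. The rung spacing is 252 mm.

Two tall 50×35 posts with 6 short bars between them — a ladder. Adjacent rungs sit at z = 195 and z = 447, so the spacing is 447 − 195 = 252 mm.


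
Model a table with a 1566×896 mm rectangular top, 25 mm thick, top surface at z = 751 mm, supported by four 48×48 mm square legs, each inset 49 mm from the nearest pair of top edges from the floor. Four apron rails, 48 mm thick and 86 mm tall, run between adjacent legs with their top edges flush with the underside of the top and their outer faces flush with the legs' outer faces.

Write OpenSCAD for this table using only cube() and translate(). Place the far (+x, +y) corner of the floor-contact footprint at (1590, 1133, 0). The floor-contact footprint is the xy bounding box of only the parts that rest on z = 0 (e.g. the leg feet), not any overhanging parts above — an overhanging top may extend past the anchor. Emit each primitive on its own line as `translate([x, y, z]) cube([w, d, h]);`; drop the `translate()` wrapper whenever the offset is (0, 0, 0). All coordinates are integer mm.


// leg_h = 751 - 25 = 726
// apron z = 726 - 86 = 640
translate([73, 286, 726]) cube([1566, 896, 25]);
translate([122, 335, 0]) cube([48, 48, 726]);
translate([1542, 335, 0]) cube([48, 48, 726]);
translate([122, 1085, 0]) cube([48, 48, 726]);
translate([1542, 1085, 0]) cube([48, 48, 726]);
translate([170, 335, 640]) cube([1372, 48, 86]);
translate([170, 1085, 640]) cube([1372, 48, 86]);
translate([122, 383, 640]) cube([48, 702, 86]);
translate([1542, 383, 640]) cube([48, 702, 86]);


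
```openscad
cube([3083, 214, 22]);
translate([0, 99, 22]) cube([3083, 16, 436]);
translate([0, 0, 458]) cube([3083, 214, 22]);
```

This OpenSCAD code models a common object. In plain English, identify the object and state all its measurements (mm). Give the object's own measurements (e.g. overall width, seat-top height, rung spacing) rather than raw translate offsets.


An I-beam lying along x, 3083 mm long. Overall section height 480 mm. Two flanges 214 mm wide (y) and 22 mm thick, one on the floor and one at the top; a web 16 mm thick runs between them, centred on the flange width.


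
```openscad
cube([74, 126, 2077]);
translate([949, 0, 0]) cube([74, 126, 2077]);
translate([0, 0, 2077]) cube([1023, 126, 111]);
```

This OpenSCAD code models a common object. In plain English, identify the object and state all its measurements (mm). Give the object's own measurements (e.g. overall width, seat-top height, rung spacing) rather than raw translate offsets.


A door frame. The clear opening is 875 mm wide and 2077 mm high. Two 74 mm wide jambs, 126 mm deep, stand either side of the opening from the floor to the top of the opening. A 111 mm thick head sits across the top of both jambs, spanning the full outside width of the frame.


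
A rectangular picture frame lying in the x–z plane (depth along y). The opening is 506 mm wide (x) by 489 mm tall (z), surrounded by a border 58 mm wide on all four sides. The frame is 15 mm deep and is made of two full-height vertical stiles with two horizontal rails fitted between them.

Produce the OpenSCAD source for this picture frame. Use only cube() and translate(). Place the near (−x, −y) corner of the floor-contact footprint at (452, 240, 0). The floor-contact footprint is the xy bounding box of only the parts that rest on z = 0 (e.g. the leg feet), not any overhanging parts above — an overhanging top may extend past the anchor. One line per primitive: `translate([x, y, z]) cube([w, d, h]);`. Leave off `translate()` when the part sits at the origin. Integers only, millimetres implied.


translate([452, 240, 0]) cube([58, 15, 605]);
translate([1016, 240, 0]) cube([58, 15, 605]);
translate([510, 240, 0]) cube([506, 15, 58]);
translate([510, 240, 547]) cube([506, 15, 58]);


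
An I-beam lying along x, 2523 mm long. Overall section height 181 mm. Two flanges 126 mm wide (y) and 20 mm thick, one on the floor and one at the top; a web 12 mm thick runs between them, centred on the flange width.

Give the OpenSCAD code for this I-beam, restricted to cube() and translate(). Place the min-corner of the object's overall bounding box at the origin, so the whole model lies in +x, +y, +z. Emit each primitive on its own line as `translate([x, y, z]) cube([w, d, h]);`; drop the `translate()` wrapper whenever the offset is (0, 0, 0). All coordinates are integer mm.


cube([2523, 126, 20]);
translate([0, 57, 20]) cube([2523, 12, 141]);
translate([0, 0, 161]) cube([2523, 126, 20]);


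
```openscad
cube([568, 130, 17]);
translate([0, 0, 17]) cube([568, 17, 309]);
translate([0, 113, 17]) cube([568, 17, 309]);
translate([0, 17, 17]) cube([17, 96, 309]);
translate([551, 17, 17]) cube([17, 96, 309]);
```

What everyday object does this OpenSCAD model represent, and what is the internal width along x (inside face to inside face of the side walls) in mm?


An open box. The internal width is 534 mm.

A 568×130 base slab with four walls standing on it — an open box. The base is 568 mm wide and the walls are 17 mm thick, so the internal width is 568 − 2 × 17 = 534 mm.


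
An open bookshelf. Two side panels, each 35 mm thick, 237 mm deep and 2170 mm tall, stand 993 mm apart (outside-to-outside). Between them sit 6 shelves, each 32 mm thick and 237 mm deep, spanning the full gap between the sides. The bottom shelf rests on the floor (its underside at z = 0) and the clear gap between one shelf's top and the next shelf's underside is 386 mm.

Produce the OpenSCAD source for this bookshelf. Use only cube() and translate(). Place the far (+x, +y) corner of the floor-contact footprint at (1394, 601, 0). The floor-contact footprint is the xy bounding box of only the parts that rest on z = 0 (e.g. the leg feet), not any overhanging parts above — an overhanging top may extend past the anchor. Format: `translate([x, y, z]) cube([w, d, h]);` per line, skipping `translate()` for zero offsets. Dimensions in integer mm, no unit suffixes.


translate([401, 364, 0]) cube([35, 237, 2170]);
translate([1359, 364, 0]) cube([35, 237, 2170]);
translate([436, 364, 0]) cube([923, 237, 32]);
translate([436, 364, 418]) cube([923, 237, 32]);
translate([436, 364, 836]) cube([923, 237, 32]);
translate([436, 364, 1254]) cube([923, 237, 32]);
translate([436, 364, 1672]) cube([923, 237, 32]);
translate([436, 364, 2090]) cube([923, 237, 32]);


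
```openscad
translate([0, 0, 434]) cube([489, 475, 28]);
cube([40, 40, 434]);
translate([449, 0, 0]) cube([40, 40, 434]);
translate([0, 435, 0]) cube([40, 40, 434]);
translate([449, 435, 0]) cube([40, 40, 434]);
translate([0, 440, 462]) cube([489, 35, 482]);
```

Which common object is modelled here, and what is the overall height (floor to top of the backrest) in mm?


A chair. The overall height is 944 mm.

A slab on four corner posts with a tall panel at the back — a chair. The seat slab sits at z = 434 with thickness 28, and the 482 mm backrest starts at the seat top, so the overall height is 434 + 28 + 482 = 944 mm.


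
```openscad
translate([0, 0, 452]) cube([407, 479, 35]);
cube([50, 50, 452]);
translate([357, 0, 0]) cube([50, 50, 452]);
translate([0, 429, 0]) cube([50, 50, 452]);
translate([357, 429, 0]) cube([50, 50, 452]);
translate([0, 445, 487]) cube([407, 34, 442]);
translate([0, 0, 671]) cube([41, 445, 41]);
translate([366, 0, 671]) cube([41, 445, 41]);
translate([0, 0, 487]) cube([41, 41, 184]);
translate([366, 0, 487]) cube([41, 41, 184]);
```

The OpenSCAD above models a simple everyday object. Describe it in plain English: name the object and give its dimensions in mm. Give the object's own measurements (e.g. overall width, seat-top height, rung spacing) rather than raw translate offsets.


A chair. The seat is a 407×479×35 mm slab with its top at z = 487 mm, on four 50×50 mm corner legs (flush with the seat edges, standing on z = 0). A flat backrest 34 mm thick, 442 mm tall, spans the full seat width and rises from the seat top along its +y edge, rear face flush with the rear of the seat. Two armrests of 41×41 mm section run along each side from the seat's front edge to the front of the backrest, top faces 225 mm above the seat top and outer faces flush with the seat's x-edges; a 41×41 mm post under the front of each armrest stands on the seat at the front corner.


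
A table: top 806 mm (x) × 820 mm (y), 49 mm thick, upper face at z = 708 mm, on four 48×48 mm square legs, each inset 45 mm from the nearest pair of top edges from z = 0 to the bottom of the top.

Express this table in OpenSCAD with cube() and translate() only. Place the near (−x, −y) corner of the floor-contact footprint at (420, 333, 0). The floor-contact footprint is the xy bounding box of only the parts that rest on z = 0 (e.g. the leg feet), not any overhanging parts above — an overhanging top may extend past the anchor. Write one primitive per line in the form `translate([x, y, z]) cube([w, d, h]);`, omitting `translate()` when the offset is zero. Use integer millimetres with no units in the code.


translate([375, 288, 659]) cube([806, 820, 49]);
translate([420, 333, 0]) cube([48, 48, 659]);
translate([1088, 333, 0]) cube([48, 48, 659]);
translate([420, 1015, 0]) cube([48, 48, 659]);
translate([1088, 1015, 0]) cube([48, 48, 659]);


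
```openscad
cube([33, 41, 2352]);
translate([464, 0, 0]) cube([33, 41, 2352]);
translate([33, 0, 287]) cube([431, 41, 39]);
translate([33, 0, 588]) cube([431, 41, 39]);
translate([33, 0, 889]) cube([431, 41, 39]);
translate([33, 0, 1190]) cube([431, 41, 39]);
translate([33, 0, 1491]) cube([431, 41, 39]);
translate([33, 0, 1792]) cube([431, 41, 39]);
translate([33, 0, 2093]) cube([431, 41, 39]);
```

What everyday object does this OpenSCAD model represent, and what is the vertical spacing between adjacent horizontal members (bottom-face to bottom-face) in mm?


A ladder. The rung spacing is 301 mm.

Two tall 33×41 posts with 7 short bars between them — a ladder. Adjacent rungs sit at z = 287 and z = 588, so the spacing is 588 − 287 = 301 mm.


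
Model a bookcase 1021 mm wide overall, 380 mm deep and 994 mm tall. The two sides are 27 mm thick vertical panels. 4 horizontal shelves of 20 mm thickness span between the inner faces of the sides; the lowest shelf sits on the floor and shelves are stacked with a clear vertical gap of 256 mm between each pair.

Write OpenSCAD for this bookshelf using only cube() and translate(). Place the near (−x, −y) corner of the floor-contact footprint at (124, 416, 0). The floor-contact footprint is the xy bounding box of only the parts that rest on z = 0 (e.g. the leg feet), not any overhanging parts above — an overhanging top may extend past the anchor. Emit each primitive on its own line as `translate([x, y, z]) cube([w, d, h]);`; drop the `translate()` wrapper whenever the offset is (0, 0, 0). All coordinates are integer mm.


translate([124, 416, 0]) cube([27, 380, 994]);
translate([1118, 416, 0]) cube([27, 380, 994]);
translate([151, 416, 0]) cube([967, 380, 20]);
translate([151, 416, 276]) cube([967, 380, 20]);
translate([151, 416, 552]) cube([967, 380, 20]);
translate([151, 416, 828]) cube([967, 380, 20]);


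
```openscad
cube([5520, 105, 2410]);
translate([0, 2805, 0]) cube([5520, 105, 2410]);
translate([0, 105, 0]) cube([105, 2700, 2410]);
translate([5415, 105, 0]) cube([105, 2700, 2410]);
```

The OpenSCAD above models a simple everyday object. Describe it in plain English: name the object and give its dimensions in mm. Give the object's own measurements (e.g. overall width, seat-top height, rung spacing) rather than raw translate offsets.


The wall frame of a small rectangular building: four walls, each 2410 mm tall and 105 mm thick, enclosing a footprint 5520 mm (x) by 2910 mm (y) outside-to-outside, with no floor or roof. The front and back walls (the −y and +y sides) span the full width; the two side walls fit between them.


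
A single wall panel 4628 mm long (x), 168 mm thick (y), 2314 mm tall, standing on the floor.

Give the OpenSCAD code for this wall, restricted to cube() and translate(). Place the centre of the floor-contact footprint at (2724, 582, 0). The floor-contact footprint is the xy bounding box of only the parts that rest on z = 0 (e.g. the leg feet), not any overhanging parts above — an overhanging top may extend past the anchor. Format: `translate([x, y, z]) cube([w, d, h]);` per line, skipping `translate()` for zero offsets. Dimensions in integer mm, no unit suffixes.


translate([410, 498, 0]) cube([4628, 168, 2314]);


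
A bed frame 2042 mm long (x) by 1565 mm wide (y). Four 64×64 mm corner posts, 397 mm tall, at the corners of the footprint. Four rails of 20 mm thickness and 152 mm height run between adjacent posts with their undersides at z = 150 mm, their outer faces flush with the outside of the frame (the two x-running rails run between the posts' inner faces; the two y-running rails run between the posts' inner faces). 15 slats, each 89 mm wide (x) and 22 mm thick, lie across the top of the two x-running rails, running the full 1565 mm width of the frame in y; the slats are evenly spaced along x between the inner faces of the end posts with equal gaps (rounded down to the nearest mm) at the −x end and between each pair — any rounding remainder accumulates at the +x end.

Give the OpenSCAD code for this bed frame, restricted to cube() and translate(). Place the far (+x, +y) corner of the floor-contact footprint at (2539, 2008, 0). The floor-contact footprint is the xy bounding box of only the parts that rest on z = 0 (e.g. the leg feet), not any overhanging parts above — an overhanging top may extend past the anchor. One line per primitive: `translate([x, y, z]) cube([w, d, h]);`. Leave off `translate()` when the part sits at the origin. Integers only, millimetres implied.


translate([497, 443, 0]) cube([64, 64, 397]);
translate([497, 1944, 0]) cube([64, 64, 397]);
translate([2475, 443, 0]) cube([64, 64, 397]);
translate([2475, 1944, 0]) cube([64, 64, 397]);
translate([561, 443, 150]) cube([1914, 20, 152]);
translate([561, 1988, 150]) cube([1914, 20, 152]);
translate([497, 507, 150]) cube([20, 1437, 152]);
translate([2519, 507, 150]) cube([20, 1437, 152]);
translate([597, 443, 302]) cube([89, 1565, 22]);
translate([722, 443, 302]) cube([89, 1565, 22]);
translate([847, 443, 302]) cube([89, 1565, 22]);
translate([972, 443, 302]) cube([89, 1565, 22]);
translate([1097, 443, 302]) cube([89, 1565, 22]);
translate([1222, 443, 302]) cube([89, 1565, 22]);
translate([1347, 443, 302]) cube([89, 1565, 22]);
translate([1472, 443, 302]) cube([89, 1565, 22]);
translate([1597, 443, 302]) cube([89, 1565, 22]);
translate([1722, 443, 302]) cube([89, 1565, 22]);
translate([1847, 443, 302]) cube([89, 1565, 22]);
translate([1972, 443, 302]) cube([89, 1565, 22]);
translate([2097, 443, 302]) cube([89, 1565, 22]);
translate([2222, 443, 302]) cube([89, 1565, 22]);
translate([2347, 443, 302]) cube([89, 1565, 22]);


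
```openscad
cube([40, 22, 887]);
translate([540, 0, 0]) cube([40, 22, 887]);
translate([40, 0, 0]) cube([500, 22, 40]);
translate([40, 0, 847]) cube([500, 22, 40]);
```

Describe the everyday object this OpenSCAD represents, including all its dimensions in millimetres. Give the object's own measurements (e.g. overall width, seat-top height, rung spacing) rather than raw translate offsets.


A rectangular picture frame lying in the x–z plane (depth along y). The opening is 500 mm wide (x) by 807 mm tall (z), surrounded by a border 40 mm wide on all four sides. The frame is 22 mm deep and is made of two full-height vertical stiles with two horizontal rails fitted between them.


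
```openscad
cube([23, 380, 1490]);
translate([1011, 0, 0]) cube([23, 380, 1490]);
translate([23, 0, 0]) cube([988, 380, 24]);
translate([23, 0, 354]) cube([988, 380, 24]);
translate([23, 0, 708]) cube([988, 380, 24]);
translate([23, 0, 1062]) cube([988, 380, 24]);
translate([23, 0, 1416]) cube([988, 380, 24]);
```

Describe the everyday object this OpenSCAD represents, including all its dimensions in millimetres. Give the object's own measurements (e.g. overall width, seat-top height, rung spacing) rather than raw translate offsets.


An open bookshelf. Two side panels, each 23 mm thick, 380 mm deep and 1490 mm tall, stand 1034 mm apart (outside-to-outside). Between them sit 5 shelves, each 24 mm thick and 380 mm deep, spanning the full gap between the sides. The bottom shelf rests on the floor (its underside at z = 0) and the clear gap between one shelf's top and the next shelf's underside is 330 mm.


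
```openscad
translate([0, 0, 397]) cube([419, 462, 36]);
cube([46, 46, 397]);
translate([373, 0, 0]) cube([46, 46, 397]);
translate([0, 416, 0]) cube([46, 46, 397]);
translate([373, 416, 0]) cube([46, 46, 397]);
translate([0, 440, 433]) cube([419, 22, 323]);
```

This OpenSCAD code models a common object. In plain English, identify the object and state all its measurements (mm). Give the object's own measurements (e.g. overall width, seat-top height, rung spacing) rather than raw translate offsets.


A chair. The seat is a 419×462×36 mm slab with its top at z = 433 mm, on four 46×46 mm corner legs (flush with the seat edges, standing on z = 0). A flat backrest 22 mm thick, 323 mm tall, spans the full seat width and rises from the seat top along its +y edge, rear face flush with the rear of the seat.


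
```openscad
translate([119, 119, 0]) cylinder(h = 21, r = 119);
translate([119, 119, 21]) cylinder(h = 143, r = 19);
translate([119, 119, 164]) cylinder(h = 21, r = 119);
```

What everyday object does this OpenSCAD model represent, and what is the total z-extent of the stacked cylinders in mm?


A spool. The overall height is 185 mm.

Three coaxial cylinders, large–small–large — a spool. Two 21 mm flanges and a 143 mm core give 21 + 143 + 21 = 185 mm.


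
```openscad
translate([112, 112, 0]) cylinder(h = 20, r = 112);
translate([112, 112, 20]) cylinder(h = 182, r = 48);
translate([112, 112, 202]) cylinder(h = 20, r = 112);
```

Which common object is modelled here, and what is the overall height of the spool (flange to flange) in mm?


A spool. The overall height is 222 mm.

Three coaxial cylinders, large–small–large — a spool. Two 20 mm flanges and a 182 mm core give 20 + 182 + 20 = 222 mm.


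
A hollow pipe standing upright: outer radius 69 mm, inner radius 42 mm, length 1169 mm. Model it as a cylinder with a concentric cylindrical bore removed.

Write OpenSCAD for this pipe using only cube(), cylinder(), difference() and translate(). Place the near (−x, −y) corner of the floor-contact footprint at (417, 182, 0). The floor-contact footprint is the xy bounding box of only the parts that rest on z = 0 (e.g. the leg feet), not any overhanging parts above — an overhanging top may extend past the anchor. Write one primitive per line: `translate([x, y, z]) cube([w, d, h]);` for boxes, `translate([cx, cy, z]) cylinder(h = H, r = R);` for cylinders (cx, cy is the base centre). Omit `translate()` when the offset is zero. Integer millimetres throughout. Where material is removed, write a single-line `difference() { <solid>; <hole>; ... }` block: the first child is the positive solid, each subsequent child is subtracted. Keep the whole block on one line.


difference() { translate([486, 251, 0]) cylinder(h = 1169, r = 69); translate([486, 251, 0]) cylinder(h = 1169, r = 42); }


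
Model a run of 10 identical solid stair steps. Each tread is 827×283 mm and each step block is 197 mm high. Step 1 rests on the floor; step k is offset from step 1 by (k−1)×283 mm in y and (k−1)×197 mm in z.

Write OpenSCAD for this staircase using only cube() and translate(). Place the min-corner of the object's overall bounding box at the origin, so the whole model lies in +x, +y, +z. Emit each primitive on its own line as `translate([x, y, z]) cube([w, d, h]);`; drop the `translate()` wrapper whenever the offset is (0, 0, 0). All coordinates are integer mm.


cube([827, 283, 197]);
translate([0, 283, 197]) cube([827, 283, 197]);
translate([0, 566, 394]) cube([827, 283, 197]);
translate([0, 849, 591]) cube([827, 283, 197]);
translate([0, 1132, 788]) cube([827, 283, 197]);
translate([0, 1415, 985]) cube([827, 283, 197]);
translate([0, 1698, 1182]) cube([827, 283, 197]);
translate([0, 1981, 1379]) cube([827, 283, 197]);
translate([0, 2264, 1576]) cube([827, 283, 197]);
translate([0, 2547, 1773]) cube([827, 283, 197]);


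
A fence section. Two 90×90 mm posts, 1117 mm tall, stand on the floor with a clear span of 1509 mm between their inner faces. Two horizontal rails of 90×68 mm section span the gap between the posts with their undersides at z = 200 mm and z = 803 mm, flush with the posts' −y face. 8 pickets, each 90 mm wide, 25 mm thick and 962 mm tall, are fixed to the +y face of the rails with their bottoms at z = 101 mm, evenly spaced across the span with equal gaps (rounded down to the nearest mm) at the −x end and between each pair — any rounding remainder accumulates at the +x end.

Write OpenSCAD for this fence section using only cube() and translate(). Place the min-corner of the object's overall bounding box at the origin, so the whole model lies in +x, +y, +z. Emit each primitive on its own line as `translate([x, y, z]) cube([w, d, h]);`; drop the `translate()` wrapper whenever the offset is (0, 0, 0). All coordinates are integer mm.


cube([90, 90, 1117]);
translate([1599, 0, 0]) cube([90, 90, 1117]);
translate([90, 0, 200]) cube([1509, 90, 68]);
translate([90, 0, 803]) cube([1509, 90, 68]);
translate([177, 90, 101]) cube([90, 25, 962]);
translate([354, 90, 101]) cube([90, 25, 962]);
translate([531, 90, 101]) cube([90, 25, 962]);
translate([708, 90, 101]) cube([90, 25, 962]);
translate([885, 90, 101]) cube([90, 25, 962]);
translate([1062, 90, 101]) cube([90, 25, 962]);
translate([1239, 90, 101]) cube([90, 25, 962]);
translate([1416, 90, 101]) cube([90, 25, 962]);


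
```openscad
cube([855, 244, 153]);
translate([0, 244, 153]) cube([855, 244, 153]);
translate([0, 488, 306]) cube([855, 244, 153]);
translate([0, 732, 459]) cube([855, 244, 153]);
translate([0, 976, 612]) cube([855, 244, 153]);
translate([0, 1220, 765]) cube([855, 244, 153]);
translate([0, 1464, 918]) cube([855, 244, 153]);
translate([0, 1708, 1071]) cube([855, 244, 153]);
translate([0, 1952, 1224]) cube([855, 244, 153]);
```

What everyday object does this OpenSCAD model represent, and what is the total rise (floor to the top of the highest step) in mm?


A staircase. The total rise is 1377 mm.

9 identical blocks, each offset up and back from the previous — a staircase. Each step is 153 mm tall and there are 9 of them, so the total rise is 9 × 153 = 1377 mm.


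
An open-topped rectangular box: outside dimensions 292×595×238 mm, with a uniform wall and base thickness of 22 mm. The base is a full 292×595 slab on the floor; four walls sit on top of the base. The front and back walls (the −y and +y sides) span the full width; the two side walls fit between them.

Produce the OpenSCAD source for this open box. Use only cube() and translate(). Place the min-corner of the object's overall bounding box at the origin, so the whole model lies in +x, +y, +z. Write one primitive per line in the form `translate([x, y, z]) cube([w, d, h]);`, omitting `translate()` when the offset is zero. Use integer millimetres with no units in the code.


cube([292, 595, 22]);
translate([0, 0, 22]) cube([292, 22, 216]);
translate([0, 573, 22]) cube([292, 22, 216]);
translate([0, 22, 22]) cube([22, 551, 216]);
translate([270, 22, 22]) cube([22, 551, 216]);


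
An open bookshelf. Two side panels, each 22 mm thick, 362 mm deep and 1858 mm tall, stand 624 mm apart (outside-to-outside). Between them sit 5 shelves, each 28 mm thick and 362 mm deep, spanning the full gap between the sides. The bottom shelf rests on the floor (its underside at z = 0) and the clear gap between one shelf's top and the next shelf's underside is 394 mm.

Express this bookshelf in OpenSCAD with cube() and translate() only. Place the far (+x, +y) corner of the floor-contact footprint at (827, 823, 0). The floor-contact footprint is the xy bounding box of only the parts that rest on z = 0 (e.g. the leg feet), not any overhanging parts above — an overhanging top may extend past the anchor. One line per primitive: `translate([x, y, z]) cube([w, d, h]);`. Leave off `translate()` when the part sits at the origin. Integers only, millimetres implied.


translate([203, 461, 0]) cube([22, 362, 1858]);
translate([805, 461, 0]) cube([22, 362, 1858]);
translate([225, 461, 0]) cube([580, 362, 28]);
translate([225, 461, 422]) cube([580, 362, 28]);
translate([225, 461, 844]) cube([580, 362, 28]);
translate([225, 461, 1266]) cube([580, 362, 28]);
translate([225, 461, 1688]) cube([580, 362, 28]);


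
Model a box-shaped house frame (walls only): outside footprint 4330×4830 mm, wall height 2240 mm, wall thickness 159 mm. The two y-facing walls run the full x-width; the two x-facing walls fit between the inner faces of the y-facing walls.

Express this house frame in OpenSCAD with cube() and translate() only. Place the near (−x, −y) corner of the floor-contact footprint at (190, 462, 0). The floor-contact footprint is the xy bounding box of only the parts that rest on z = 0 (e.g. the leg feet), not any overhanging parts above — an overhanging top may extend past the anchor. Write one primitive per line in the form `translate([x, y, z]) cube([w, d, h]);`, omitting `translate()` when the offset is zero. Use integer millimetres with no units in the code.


translate([190, 462, 0]) cube([4330, 159, 2240]);
translate([190, 5133, 0]) cube([4330, 159, 2240]);
translate([190, 621, 0]) cube([159, 4512, 2240]);
translate([4361, 621, 0]) cube([159, 4512, 2240]);


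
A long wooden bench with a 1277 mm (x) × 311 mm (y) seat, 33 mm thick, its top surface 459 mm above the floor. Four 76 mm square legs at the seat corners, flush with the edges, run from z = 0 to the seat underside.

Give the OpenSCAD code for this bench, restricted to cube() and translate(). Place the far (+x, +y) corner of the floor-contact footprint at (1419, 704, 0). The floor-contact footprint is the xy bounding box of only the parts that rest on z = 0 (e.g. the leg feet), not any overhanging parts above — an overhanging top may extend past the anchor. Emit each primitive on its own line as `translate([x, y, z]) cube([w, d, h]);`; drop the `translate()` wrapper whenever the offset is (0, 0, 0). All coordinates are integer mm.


translate([142, 393, 426]) cube([1277, 311, 33]);
translate([142, 393, 0]) cube([76, 76, 426]);
translate([142, 628, 0]) cube([76, 76, 426]);
translate([1343, 393, 0]) cube([76, 76, 426]);
translate([1343, 628, 0]) cube([76, 76, 426]);
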